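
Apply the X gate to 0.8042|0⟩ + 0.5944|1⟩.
0.5944|0⟩ + 0.8042|1⟩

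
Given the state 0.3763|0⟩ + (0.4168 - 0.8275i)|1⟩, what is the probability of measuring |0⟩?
0.1416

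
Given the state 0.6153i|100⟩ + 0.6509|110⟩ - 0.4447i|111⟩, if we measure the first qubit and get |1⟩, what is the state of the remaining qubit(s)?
0.6153i|00⟩ + 0.6509|10⟩ - 0.4447i|11⟩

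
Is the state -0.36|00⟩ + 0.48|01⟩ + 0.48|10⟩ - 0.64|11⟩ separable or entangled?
Separable

Writing the state as a|00⟩ + b|01⟩ + c|10⟩ + d|11⟩, it is a product state iff ad − bc = 0.
Here (a, b, c, d) = (-0.36, 0.48, 0.48, -0.64): ad − bc = (-0.36)(-0.64) − (0.48)(0.48) = 0, so the state is separable.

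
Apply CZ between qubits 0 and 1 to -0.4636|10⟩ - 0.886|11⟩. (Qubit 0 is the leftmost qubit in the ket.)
-0.4636|10⟩ + 0.886|11⟩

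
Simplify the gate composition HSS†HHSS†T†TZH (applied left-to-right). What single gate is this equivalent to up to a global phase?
X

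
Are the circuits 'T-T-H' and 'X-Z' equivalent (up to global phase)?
No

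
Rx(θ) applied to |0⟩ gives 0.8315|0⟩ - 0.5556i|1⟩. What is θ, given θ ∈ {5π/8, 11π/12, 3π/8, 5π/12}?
3π/8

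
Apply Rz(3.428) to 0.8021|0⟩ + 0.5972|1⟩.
(-0.1145 - 0.7939i)|0⟩ + (-0.08523 + 0.5911i)|1⟩

Rz(3.428) = [[e^(−iθ/2), 0], [0, e^(iθ/2)]] with e^(±iθ/2) = cos(θ/2) ± i·sin(θ/2); θ = 3.428, cos(θ/2) ≈ -0.142715, sin(θ/2) ≈ 0.989764.
With a = amp(|0⟩) = 0.8021 and b = amp(|1⟩) = 0.5972:
new amp(|0⟩) = (-0.142715 - 0.989764i)·a = (-0.1145 - 0.7939i)
new amp(|1⟩) = (-0.142715 + 0.989764i)·b = (-0.08523 + 0.5911i)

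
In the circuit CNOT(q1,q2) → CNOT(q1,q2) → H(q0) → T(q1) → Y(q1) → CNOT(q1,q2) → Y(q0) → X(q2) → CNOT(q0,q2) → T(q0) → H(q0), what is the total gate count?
11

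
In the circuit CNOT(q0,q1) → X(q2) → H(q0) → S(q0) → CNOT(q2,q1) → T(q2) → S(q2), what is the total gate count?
7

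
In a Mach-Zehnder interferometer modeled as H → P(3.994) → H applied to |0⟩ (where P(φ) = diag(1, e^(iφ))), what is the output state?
(0.1709 - 0.3764i)|0⟩ + (0.8291 + 0.3764i)|1⟩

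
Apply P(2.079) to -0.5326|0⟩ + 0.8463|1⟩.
-0.5326|0⟩ + (-0.4118 + 0.7393i)|1⟩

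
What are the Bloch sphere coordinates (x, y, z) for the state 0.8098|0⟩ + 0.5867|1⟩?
(0.9502, 0, 0.3116)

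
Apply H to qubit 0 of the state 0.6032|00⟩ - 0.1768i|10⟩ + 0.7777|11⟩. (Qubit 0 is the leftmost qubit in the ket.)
(0.4265 - 0.125i)|00⟩ + 0.5499|01⟩ + (0.4265 + 0.125i)|10⟩ - 0.5499|11⟩

H on qubit 0 mixes each pair of kets that differ only in qubit 0: amplitudes (a, b) of (|…0…⟩, |…1…⟩) become ((a + b)/√2, (a − b)/√2). Kets absent from the input have amplitude 0.
(|00⟩, |10⟩): (a, b) = (0.6032, -0.1768i) → ((0.4265 - 0.125i), (0.4265 + 0.125i))
(|01⟩, |11⟩): (a, b) = (0, 0.7777) → (0.5499, -0.5499)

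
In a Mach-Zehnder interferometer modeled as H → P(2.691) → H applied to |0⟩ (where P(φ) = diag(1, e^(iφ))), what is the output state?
(0.04991 + 0.2177i)|0⟩ + (0.9501 - 0.2177i)|1⟩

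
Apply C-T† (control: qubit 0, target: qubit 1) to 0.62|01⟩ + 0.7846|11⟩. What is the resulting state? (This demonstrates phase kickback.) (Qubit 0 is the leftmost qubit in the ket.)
0.62|01⟩ + (0.5548 - 0.5548i)|11⟩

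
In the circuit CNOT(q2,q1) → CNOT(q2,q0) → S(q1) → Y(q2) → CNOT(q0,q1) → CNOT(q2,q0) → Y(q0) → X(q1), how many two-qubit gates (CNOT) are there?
4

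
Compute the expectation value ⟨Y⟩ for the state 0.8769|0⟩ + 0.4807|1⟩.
0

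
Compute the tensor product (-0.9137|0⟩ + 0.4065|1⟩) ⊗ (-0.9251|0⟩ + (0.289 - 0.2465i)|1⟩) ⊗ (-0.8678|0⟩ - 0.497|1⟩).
-0.7335|000⟩ - 0.4201|001⟩ + (0.2292 - 0.1955i)|010⟩ + (0.1312 - 0.1119i)|011⟩ + 0.3263|100⟩ + 0.1869|101⟩ + (-0.1019 + 0.08696i)|110⟩ + (-0.05839 + 0.0498i)|111⟩

amp(|b₁b₂…⟩) = product of the factor amplitudes for bits b₁, b₂, …; only kets whose every factor amplitude is nonzero survive.
|000⟩: (-0.9137)(-0.9251)(-0.8678) = -0.7335
|001⟩: (-0.9137)(-0.9251)(-0.497) = -0.4201
|010⟩: (-0.9137)(0.289 - 0.2465i)(-0.8678) = (0.2292 - 0.1955i)
|011⟩: (-0.9137)(0.289 - 0.2465i)(-0.497) = (0.1312 - 0.1119i)
|100⟩: (0.4065)(-0.9251)(-0.8678) = 0.3263
|101⟩: (0.4065)(-0.9251)(-0.497) = 0.1869
|110⟩: (0.4065)(0.289 - 0.2465i)(-0.8678) = (-0.1019 + 0.08696i)
|111⟩: (0.4065)(0.289 - 0.2465i)(-0.497) = (-0.05839 + 0.0498i)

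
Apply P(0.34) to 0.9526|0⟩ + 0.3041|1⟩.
0.9526|0⟩ + (0.2867 + 0.1014i)|1⟩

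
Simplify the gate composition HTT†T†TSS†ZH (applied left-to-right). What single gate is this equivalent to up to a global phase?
X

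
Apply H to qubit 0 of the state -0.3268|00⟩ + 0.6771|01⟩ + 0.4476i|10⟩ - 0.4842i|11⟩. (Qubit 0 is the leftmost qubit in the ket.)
(-0.2311 + 0.3165i)|00⟩ + (0.4788 - 0.3424i)|01⟩ + (-0.2311 - 0.3165i)|10⟩ + (0.4788 + 0.3424i)|11⟩

H on qubit 0 mixes each pair of kets that differ only in qubit 0: amplitudes (a, b) of (|…0…⟩, |…1…⟩) become ((a + b)/√2, (a − b)/√2). Kets absent from the input have amplitude 0.
(|00⟩, |10⟩): (a, b) = (-0.3268, 0.4476i) → ((-0.2311 + 0.3165i), (-0.2311 - 0.3165i))
(|01⟩, |11⟩): (a, b) = (0.6771, -0.4842i) → ((0.4788 - 0.3424i), (0.4788 + 0.3424i))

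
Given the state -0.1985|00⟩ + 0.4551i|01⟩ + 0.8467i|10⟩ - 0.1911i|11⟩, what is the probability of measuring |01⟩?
0.2071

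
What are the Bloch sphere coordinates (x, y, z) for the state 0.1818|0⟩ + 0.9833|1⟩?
(0.3575, 0, -0.9338)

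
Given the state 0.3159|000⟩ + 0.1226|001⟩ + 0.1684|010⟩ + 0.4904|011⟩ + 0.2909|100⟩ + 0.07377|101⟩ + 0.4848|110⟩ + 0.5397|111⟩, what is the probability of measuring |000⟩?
0.09979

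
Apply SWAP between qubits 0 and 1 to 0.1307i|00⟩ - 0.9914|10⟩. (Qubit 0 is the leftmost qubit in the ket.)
0.1307i|00⟩ - 0.9914|01⟩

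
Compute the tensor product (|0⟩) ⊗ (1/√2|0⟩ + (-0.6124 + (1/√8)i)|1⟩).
1/√2|00⟩ + (-0.6124 + (1/√8)i)|01⟩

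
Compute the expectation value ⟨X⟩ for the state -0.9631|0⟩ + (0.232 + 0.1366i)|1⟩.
-0.4469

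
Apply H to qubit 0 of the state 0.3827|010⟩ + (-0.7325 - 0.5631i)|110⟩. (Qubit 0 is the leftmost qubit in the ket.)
(-0.2473 - 0.3982i)|010⟩ + (0.7886 + 0.3982i)|110⟩

H on qubit 0 mixes each pair of kets that differ only in qubit 0: amplitudes (a, b) of (|…0…⟩, |…1…⟩) become ((a + b)/√2, (a − b)/√2). Kets absent from the input have amplitude 0.
(|010⟩, |110⟩): (a, b) = (0.3827, (-0.7325 - 0.5631i)) → ((-0.2473 - 0.3982i), (0.7886 + 0.3982i))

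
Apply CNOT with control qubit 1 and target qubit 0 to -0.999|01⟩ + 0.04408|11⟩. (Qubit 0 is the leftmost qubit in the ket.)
0.04408|01⟩ - 0.999|11⟩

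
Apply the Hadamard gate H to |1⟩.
1/√2|0⟩ - 1/√2|1⟩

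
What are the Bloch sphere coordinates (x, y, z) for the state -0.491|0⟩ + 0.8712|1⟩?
(-0.8555, 0, -0.5179)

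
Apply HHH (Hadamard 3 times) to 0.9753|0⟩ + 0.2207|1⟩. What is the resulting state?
0.8457|0⟩ + 0.5336|1⟩

H² = I, so H^3 = H: a single Hadamard. With (a, b) = (0.9753, 0.2207), H gives ((a + b)/√2, (a − b)/√2) = (0.8457, 0.5336).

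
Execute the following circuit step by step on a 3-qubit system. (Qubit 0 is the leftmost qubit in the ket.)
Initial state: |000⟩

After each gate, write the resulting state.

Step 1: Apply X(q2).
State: |001⟩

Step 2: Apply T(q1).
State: |001⟩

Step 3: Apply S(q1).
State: |001⟩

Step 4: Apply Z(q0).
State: |001⟩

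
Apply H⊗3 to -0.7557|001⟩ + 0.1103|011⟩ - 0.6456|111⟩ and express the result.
-0.4564|000⟩ + 0.4564|001⟩ - 0.07792|010⟩ + 0.07792|011⟩ + 0.00007071|100⟩ - 0.00007071|101⟩ - 0.5344|110⟩ + 0.5344|111⟩

H⊗3 gives amp(|y⟩) = (1/2√2) Σ_x (−1)^(x·y) amp(|x⟩), where x·y is the number of positions in which both x and y have a 1.
|000⟩: (-0.7557 + 0.1103 - 0.6456)/(2√2) = -0.4564
|001⟩: (0.7557 - 0.1103 + 0.6456)/(2√2) = 0.4564
|010⟩: (-0.7557 - 0.1103 + 0.6456)/(2√2) = -0.07792
|011⟩: (0.7557 + 0.1103 - 0.6456)/(2√2) = 0.07792
|100⟩: (-0.7557 + 0.1103 + 0.6456)/(2√2) = 0.00007071
|101⟩: (0.7557 - 0.1103 - 0.6456)/(2√2) = -0.00007071
|110⟩: (-0.7557 - 0.1103 - 0.6456)/(2√2) = -0.5344
|111⟩: (0.7557 + 0.1103 + 0.6456)/(2√2) = 0.5344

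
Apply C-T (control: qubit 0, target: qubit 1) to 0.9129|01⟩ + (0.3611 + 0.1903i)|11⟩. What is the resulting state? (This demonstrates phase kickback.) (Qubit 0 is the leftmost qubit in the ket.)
0.9129|01⟩ + (0.1208 + 0.3899i)|11⟩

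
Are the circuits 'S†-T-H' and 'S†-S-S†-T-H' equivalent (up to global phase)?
Yes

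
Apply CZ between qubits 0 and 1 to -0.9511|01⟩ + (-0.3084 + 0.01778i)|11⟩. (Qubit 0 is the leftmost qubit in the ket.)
-0.9511|01⟩ + (0.3084 - 0.01778i)|11⟩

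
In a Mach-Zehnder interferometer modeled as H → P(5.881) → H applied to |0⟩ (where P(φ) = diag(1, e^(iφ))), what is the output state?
(0.9601 - 0.1957i)|0⟩ + (0.0399 + 0.1957i)|1⟩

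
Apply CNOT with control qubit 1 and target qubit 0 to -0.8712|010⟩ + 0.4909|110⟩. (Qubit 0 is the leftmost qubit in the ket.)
0.4909|010⟩ - 0.8712|110⟩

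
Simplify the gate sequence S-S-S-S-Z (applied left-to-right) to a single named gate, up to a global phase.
Z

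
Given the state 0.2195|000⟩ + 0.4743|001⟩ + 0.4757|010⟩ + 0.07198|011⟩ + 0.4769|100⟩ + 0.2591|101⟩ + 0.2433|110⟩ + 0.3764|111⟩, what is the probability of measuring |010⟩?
0.2263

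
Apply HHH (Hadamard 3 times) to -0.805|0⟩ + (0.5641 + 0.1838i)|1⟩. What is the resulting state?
(-0.1703 + 0.13i)|0⟩ + (-0.9681 - 0.13i)|1⟩

H² = I, so H^3 = H: a single Hadamard. With (a, b) = (-0.805, (0.5641 + 0.1838i)), H gives ((a + b)/√2, (a − b)/√2) = ((-0.1703 + 0.13i), (-0.9681 - 0.13i)).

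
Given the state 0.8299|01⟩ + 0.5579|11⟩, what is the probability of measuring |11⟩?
0.3113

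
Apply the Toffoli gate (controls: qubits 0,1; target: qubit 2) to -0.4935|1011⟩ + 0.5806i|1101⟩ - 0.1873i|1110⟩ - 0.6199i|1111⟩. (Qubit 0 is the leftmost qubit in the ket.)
-0.4935|1011⟩ - 0.1873i|1100⟩ - 0.6199i|1101⟩ + 0.5806i|1111⟩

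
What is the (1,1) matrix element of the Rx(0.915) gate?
0.8972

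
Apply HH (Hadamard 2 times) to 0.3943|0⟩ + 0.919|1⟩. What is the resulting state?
0.3943|0⟩ + 0.919|1⟩

H² = I, so an even number of Hadamards cancels: H^2 = I and the state is unchanged.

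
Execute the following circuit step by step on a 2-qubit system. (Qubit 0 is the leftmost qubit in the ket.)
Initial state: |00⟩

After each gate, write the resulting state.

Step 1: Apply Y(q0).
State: i|10⟩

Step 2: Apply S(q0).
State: -|10⟩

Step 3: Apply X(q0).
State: -|00⟩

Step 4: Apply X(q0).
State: -|10⟩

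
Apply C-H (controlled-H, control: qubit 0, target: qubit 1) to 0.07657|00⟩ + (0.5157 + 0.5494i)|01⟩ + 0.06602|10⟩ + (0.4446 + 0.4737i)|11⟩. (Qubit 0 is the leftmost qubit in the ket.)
0.07657|00⟩ + (0.5157 + 0.5494i)|01⟩ + (0.3611 + 0.335i)|10⟩ + (-0.2677 - 0.335i)|11⟩

C-H leaves the control-|0⟩ kets |00⟩, |01⟩ unchanged and applies H to qubit 1 on the control-|1⟩ pair (|10⟩, |11⟩).
H = [[1/√2, 1/√2], [1/√2, -1/√2]].
With a = amp(|10⟩) = 0.06602 and b = amp(|11⟩) = (0.4446 + 0.4737i):
new amp(|10⟩) = (1/√2)·a + (1/√2)·b = (0.3611 + 0.335i)
new amp(|11⟩) = (1/√2)·a + (-1/√2)·b = (-0.2677 - 0.335i)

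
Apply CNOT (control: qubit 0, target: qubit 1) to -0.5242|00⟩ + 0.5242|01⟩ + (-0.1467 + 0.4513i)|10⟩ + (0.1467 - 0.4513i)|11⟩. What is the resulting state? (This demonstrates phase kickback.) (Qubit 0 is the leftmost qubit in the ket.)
-0.5242|00⟩ + 0.5242|01⟩ + (0.1467 - 0.4513i)|10⟩ + (-0.1467 + 0.4513i)|11⟩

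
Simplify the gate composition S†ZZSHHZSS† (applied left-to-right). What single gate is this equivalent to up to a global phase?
Z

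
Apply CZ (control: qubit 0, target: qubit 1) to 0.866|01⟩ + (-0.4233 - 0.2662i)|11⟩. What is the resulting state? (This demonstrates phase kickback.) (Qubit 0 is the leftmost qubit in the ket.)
0.866|01⟩ + (0.4233 + 0.2662i)|11⟩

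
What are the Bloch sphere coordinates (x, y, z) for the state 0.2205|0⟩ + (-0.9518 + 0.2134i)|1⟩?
(-0.4197, 0.09411, -0.9028)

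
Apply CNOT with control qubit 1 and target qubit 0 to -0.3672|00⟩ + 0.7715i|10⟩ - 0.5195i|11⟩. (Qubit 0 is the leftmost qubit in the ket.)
-0.3672|00⟩ - 0.5195i|01⟩ + 0.7715i|10⟩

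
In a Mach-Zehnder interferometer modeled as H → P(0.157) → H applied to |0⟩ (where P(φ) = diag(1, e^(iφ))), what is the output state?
(0.9939 + 0.07818i)|0⟩ + (0.00615 - 0.07818i)|1⟩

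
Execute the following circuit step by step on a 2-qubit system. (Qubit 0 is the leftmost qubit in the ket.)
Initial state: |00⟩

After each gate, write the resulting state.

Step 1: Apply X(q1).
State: |01⟩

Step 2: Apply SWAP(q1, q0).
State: |10⟩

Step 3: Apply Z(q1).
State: |10⟩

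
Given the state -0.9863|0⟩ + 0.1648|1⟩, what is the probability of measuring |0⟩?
0.9728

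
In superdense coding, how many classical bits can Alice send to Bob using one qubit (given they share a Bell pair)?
2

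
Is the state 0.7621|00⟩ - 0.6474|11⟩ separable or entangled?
Entangled

Writing the state as a|00⟩ + b|01⟩ + c|10⟩ + d|11⟩, it is a product state iff ad − bc = 0.
Here (a, b, c, d) = (0.7621, 0, 0, -0.6474): ad − bc = (0.7621)(-0.6474) − (0)(0) = -0.4934 ≠ 0, so the state is entangled.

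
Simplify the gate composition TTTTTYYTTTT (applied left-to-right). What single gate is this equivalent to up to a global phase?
T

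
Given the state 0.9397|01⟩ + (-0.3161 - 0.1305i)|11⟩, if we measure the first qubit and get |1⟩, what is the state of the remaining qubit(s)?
(-0.9243 - 0.3816i)|1⟩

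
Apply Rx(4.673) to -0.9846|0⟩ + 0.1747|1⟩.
(0.6824 - 0.1259i)|0⟩ + (-0.1211 + 0.7098i)|1⟩

Rx(4.673) = [[cos(θ/2), −i·sin(θ/2)], [−i·sin(θ/2), cos(θ/2)]]; θ = 4.673, cos(θ/2) ≈ -0.693044, sin(θ/2) ≈ 0.720895.
With a = amp(|0⟩) = -0.9846 and b = amp(|1⟩) = 0.1747:
new amp(|0⟩) = (-0.693044)·a + (-0.720895i)·b = (0.6824 - 0.1259i)
new amp(|1⟩) = (-0.720895i)·a + (-0.693044)·b = (-0.1211 + 0.7098i)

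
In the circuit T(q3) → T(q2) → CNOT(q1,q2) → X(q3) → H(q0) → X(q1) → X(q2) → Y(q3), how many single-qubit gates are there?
7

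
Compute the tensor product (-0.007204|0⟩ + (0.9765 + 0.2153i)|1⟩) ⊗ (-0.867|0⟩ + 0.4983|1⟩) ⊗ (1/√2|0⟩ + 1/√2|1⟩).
0.004416|000⟩ + 0.004416|001⟩ - 0.002538|010⟩ - 0.002538|011⟩ + (-0.5987 - 0.132i)|100⟩ + (-0.5987 - 0.132i)|101⟩ + (0.3441 + 0.07586i)|110⟩ + (0.3441 + 0.07586i)|111⟩

amp(|b₁b₂…⟩) = product of the factor amplitudes for bits b₁, b₂, …; only kets whose every factor amplitude is nonzero survive.
|000⟩: (-0.007204)(-0.867)(1/√2) = 0.004416
|001⟩: (-0.007204)(-0.867)(1/√2) = 0.004416
|010⟩: (-0.007204)(0.4983)(1/√2) = -0.002538
|011⟩: (-0.007204)(0.4983)(1/√2) = -0.002538
|100⟩: (0.9765 + 0.2153i)(-0.867)(1/√2) = (-0.5987 - 0.132i)
|101⟩: (0.9765 + 0.2153i)(-0.867)(1/√2) = (-0.5987 - 0.132i)
|110⟩: (0.9765 + 0.2153i)(0.4983)(1/√2) = (0.3441 + 0.07586i)
|111⟩: (0.9765 + 0.2153i)(0.4983)(1/√2) = (0.3441 + 0.07586i)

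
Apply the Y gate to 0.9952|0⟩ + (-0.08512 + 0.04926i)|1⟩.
(0.04926 + 0.08512i)|0⟩ + 0.9952i|1⟩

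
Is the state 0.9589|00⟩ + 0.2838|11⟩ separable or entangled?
Entangled

Writing the state as a|00⟩ + b|01⟩ + c|10⟩ + d|11⟩, it is a product state iff ad − bc = 0.
Here (a, b, c, d) = (0.9589, 0, 0, 0.2838): ad − bc = (0.9589)(0.2838) − (0)(0) = 0.2721 ≠ 0, so the state is entangled.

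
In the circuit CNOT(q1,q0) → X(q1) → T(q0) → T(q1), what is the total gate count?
4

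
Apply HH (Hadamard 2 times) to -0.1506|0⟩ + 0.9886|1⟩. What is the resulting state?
-0.1506|0⟩ + 0.9886|1⟩

H² = I, so an even number of Hadamards cancels: H^2 = I and the state is unchanged.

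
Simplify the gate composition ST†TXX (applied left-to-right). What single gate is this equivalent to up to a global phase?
S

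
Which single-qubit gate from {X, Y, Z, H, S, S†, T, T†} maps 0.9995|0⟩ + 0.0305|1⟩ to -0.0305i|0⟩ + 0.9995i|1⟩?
Y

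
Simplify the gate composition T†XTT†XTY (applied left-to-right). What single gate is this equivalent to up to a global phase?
Y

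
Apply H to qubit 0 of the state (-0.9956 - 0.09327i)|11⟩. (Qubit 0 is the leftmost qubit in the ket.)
(-0.704 - 0.06595i)|01⟩ + (0.704 + 0.06595i)|11⟩

H on qubit 0 mixes each pair of kets that differ only in qubit 0: amplitudes (a, b) of (|…0…⟩, |…1…⟩) become ((a + b)/√2, (a − b)/√2). Kets absent from the input have amplitude 0.
(|01⟩, |11⟩): (a, b) = (0, (-0.9956 - 0.09327i)) → ((-0.704 - 0.06595i), (0.704 + 0.06595i))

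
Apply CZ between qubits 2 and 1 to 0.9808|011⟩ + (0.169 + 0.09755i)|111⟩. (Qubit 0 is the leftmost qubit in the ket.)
-0.9808|011⟩ + (-0.169 - 0.09755i)|111⟩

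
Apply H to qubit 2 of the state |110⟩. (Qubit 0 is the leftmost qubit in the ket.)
1/√2|110⟩ + 1/√2|111⟩

H on qubit 2 mixes each pair of kets that differ only in qubit 2: amplitudes (a, b) of (|…0…⟩, |…1…⟩) become ((a + b)/√2, (a − b)/√2). Kets absent from the input have amplitude 0.
(|110⟩, |111⟩): (a, b) = (1, 0) → (1/√2, 1/√2)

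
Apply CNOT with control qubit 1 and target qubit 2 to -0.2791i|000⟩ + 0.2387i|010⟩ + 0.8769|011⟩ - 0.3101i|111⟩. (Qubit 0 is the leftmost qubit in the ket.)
-0.2791i|000⟩ + 0.8769|010⟩ + 0.2387i|011⟩ - 0.3101i|110⟩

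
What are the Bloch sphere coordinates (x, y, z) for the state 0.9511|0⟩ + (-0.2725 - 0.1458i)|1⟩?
(-0.5183, -0.2773, 0.8091)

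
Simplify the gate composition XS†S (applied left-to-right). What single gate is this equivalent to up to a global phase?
X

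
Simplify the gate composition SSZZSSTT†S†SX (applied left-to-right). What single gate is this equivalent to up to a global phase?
X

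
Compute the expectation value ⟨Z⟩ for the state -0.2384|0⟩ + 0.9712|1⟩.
-0.8864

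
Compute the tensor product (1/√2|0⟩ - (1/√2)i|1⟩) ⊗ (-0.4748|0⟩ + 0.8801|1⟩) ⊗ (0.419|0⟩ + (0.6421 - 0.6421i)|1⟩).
-0.1407|000⟩ + (-0.2156 + 0.2156i)|001⟩ + 0.2608|010⟩ + (0.3996 - 0.3996i)|011⟩ + 0.1407i|100⟩ + (0.2156 + 0.2156i)|101⟩ - 0.2608i|110⟩ + (-0.3996 - 0.3996i)|111⟩

amp(|b₁b₂…⟩) = product of the factor amplitudes for bits b₁, b₂, …; only kets whose every factor amplitude is nonzero survive.
|000⟩: (1/√2)(-0.4748)(0.419) = -0.1407
|001⟩: (1/√2)(-0.4748)(0.6421 - 0.6421i) = (-0.2156 + 0.2156i)
|010⟩: (1/√2)(0.8801)(0.419) = 0.2608
|011⟩: (1/√2)(0.8801)(0.6421 - 0.6421i) = (0.3996 - 0.3996i)
|100⟩: (-(1/√2)i)(-0.4748)(0.419) = 0.1407i
|101⟩: (-(1/√2)i)(-0.4748)(0.6421 - 0.6421i) = (0.2156 + 0.2156i)
|110⟩: (-(1/√2)i)(0.8801)(0.419) = -0.2608i
|111⟩: (-(1/√2)i)(0.8801)(0.6421 - 0.6421i) = (-0.3996 - 0.3996i)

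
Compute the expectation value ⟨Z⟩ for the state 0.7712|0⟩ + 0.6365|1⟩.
0.1896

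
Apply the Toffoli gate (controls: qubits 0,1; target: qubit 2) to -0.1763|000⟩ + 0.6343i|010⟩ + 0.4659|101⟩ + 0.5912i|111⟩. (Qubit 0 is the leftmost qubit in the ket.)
-0.1763|000⟩ + 0.6343i|010⟩ + 0.4659|101⟩ + 0.5912i|110⟩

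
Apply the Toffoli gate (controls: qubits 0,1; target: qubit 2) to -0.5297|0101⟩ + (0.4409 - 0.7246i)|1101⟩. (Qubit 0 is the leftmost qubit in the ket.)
-0.5297|0101⟩ + (0.4409 - 0.7246i)|1111⟩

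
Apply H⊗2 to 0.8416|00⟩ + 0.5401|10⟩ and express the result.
0.6909|00⟩ + 0.6909|01⟩ + 0.1508|10⟩ + 0.1508|11⟩

H⊗2 gives amp(|y⟩) = (1/2) Σ_x (−1)^(x·y) amp(|x⟩), where x·y is the number of positions in which both x and y have a 1.
|00⟩: (0.8416 + 0.5401)/2 = 0.6909
|01⟩: (0.8416 + 0.5401)/2 = 0.6909
|10⟩: (0.8416 - 0.5401)/2 = 0.1508
|11⟩: (0.8416 - 0.5401)/2 = 0.1508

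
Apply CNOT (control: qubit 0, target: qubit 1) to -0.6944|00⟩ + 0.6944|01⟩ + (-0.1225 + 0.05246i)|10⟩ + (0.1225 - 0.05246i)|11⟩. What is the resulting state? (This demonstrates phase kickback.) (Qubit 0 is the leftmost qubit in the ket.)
-0.6944|00⟩ + 0.6944|01⟩ + (0.1225 - 0.05246i)|10⟩ + (-0.1225 + 0.05246i)|11⟩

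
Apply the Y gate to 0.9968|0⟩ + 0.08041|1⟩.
-0.08041i|0⟩ + 0.9968i|1⟩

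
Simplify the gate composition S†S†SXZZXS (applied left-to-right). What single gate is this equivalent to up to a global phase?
I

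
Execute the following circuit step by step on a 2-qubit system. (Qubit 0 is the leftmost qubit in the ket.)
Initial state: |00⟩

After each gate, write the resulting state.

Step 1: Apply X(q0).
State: |10⟩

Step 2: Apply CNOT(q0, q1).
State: |11⟩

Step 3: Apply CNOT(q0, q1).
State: |10⟩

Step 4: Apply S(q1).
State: |10⟩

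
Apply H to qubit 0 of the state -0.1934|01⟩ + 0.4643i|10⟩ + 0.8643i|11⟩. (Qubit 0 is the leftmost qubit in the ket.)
0.3283i|00⟩ + (-0.1368 + 0.6112i)|01⟩ - 0.3283i|10⟩ + (-0.1368 - 0.6112i)|11⟩

H on qubit 0 mixes each pair of kets that differ only in qubit 0: amplitudes (a, b) of (|…0…⟩, |…1…⟩) become ((a + b)/√2, (a − b)/√2). Kets absent from the input have amplitude 0.
(|00⟩, |10⟩): (a, b) = (0, 0.4643i) → (0.3283i, -0.3283i)
(|01⟩, |11⟩): (a, b) = (-0.1934, 0.8643i) → ((-0.1368 + 0.6112i), (-0.1368 - 0.6112i))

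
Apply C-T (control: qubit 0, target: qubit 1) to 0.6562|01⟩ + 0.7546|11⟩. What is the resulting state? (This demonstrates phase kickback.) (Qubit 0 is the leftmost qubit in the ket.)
0.6562|01⟩ + (0.5336 + 0.5336i)|11⟩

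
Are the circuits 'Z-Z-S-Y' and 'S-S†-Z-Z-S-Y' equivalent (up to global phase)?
Yes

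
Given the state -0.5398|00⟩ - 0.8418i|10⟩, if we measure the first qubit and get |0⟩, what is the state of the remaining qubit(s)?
-|0⟩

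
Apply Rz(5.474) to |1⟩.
(-0.9193 + 0.3936i)|1⟩

Rz(5.474) = [[e^(−iθ/2), 0], [0, e^(iθ/2)]] with e^(±iθ/2) = cos(θ/2) ± i·sin(θ/2); θ = 5.474, cos(θ/2) ≈ -0.919263, sin(θ/2) ≈ 0.393644.
With a = amp(|0⟩) = 0 and b = amp(|1⟩) = 1:
new amp(|0⟩) = (-0.919263 - 0.393644i)·a = 0
new amp(|1⟩) = (-0.919263 + 0.393644i)·b = (-0.9193 + 0.3936i)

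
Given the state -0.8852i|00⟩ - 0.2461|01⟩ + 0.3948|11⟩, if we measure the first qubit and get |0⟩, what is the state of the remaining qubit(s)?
-0.9635i|0⟩ - 0.2679|1⟩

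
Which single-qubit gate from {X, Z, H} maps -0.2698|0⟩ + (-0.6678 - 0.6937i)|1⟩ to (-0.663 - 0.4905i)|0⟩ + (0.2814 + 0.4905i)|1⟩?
H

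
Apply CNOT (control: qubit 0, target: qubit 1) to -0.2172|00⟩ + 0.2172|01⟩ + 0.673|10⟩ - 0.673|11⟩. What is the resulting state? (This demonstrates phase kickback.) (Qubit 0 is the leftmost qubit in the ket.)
-0.2172|00⟩ + 0.2172|01⟩ - 0.673|10⟩ + 0.673|11⟩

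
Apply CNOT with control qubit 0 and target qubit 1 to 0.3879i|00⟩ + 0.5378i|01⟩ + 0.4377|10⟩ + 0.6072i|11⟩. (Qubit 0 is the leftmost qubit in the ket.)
0.3879i|00⟩ + 0.5378i|01⟩ + 0.6072i|10⟩ + 0.4377|11⟩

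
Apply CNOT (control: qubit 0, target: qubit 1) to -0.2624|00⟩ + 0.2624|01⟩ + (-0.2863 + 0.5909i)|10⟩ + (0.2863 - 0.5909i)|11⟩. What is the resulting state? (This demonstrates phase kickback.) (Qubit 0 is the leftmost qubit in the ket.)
-0.2624|00⟩ + 0.2624|01⟩ + (0.2863 - 0.5909i)|10⟩ + (-0.2863 + 0.5909i)|11⟩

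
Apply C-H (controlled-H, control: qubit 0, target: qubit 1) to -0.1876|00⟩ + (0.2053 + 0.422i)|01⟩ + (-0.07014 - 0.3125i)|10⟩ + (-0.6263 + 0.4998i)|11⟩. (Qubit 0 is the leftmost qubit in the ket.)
-0.1876|00⟩ + (0.2053 + 0.422i)|01⟩ + (-0.4925 + 0.1324i)|10⟩ + (0.3933 - 0.5744i)|11⟩

C-H leaves the control-|0⟩ kets |00⟩, |01⟩ unchanged and applies H to qubit 1 on the control-|1⟩ pair (|10⟩, |11⟩).
H = [[1/√2, 1/√2], [1/√2, -1/√2]].
With a = amp(|10⟩) = (-0.07014 - 0.3125i) and b = amp(|11⟩) = (-0.6263 + 0.4998i):
new amp(|10⟩) = (1/√2)·a + (1/√2)·b = (-0.4925 + 0.1324i)
new amp(|11⟩) = (1/√2)·a + (-1/√2)·b = (0.3933 - 0.5744i)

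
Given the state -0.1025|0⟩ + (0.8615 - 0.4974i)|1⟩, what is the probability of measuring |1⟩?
0.9896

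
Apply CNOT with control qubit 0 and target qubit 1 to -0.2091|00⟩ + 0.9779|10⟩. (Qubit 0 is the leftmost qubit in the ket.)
-0.2091|00⟩ + 0.9779|11⟩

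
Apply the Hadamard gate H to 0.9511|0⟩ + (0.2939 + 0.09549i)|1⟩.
(0.8803 + 0.06752i)|0⟩ + (0.4647 - 0.06752i)|1⟩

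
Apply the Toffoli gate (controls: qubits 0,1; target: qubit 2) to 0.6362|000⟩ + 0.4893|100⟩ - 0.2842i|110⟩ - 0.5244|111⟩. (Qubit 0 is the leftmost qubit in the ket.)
0.6362|000⟩ + 0.4893|100⟩ - 0.5244|110⟩ - 0.2842i|111⟩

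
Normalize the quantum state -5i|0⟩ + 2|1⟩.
-0.9285i|0⟩ + 0.3714|1⟩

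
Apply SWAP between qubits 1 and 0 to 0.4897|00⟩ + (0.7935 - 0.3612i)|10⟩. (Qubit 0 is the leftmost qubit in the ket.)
0.4897|00⟩ + (0.7935 - 0.3612i)|01⟩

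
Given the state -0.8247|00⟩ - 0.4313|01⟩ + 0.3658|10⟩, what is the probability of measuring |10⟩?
0.1338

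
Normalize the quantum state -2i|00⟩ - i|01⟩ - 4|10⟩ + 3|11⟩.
-0.3651i|00⟩ - 0.1826i|01⟩ - 0.7303|10⟩ + 0.5477|11⟩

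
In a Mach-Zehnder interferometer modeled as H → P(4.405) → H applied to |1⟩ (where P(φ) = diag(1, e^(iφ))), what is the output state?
(0.6513 + 0.4766i)|0⟩ + (0.3487 - 0.4766i)|1⟩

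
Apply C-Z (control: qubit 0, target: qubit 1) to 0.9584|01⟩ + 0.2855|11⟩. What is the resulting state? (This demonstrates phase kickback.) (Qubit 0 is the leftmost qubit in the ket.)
0.9584|01⟩ - 0.2855|11⟩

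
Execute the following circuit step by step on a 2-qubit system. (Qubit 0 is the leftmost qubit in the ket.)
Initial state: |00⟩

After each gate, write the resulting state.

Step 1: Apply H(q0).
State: 1/√2|00⟩ + 1/√2|10⟩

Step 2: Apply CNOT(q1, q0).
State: 1/√2|00⟩ + 1/√2|10⟩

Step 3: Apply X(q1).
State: 1/√2|01⟩ + 1/√2|11⟩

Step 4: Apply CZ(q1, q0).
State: 1/√2|01⟩ - 1/√2|11⟩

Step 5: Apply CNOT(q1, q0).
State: -1/√2|01⟩ + 1/√2|11⟩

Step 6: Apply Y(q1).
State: (1/√2)i|00⟩ - (1/√2)i|10⟩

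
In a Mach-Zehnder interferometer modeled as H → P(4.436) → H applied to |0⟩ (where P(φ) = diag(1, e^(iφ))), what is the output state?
(0.3636 - 0.481i)|0⟩ + (0.6364 + 0.481i)|1⟩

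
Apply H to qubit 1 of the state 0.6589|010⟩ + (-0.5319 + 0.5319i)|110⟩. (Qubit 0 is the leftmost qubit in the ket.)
0.4659|000⟩ - 0.4659|010⟩ + (-0.3761 + 0.3761i)|100⟩ + (0.3761 - 0.3761i)|110⟩

H on qubit 1 mixes each pair of kets that differ only in qubit 1: amplitudes (a, b) of (|…0…⟩, |…1…⟩) become ((a + b)/√2, (a − b)/√2). Kets absent from the input have amplitude 0.
(|000⟩, |010⟩): (a, b) = (0, 0.6589) → (0.4659, -0.4659)
(|100⟩, |110⟩): (a, b) = (0, (-0.5319 + 0.5319i)) → ((-0.3761 + 0.3761i), (0.3761 - 0.3761i))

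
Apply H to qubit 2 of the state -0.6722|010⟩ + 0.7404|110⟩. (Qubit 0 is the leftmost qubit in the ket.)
-0.4753|010⟩ - 0.4753|011⟩ + 0.5235|110⟩ + 0.5235|111⟩

H on qubit 2 mixes each pair of kets that differ only in qubit 2: amplitudes (a, b) of (|…0…⟩, |…1…⟩) become ((a + b)/√2, (a − b)/√2). Kets absent from the input have amplitude 0.
(|010⟩, |011⟩): (a, b) = (-0.6722, 0) → (-0.4753, -0.4753)
(|110⟩, |111⟩): (a, b) = (0.7404, 0) → (0.5235, 0.5235)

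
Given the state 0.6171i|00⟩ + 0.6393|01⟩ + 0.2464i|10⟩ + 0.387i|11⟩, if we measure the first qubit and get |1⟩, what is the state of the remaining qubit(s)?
0.5371i|0⟩ + 0.8435i|1⟩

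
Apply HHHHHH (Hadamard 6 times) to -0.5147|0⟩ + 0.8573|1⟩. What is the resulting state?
-0.5147|0⟩ + 0.8573|1⟩

H² = I, so an even number of Hadamards cancels: H^6 = I and the state is unchanged.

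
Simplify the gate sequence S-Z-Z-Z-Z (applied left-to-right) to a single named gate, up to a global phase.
S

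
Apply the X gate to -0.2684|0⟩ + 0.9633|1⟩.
0.9633|0⟩ - 0.2684|1⟩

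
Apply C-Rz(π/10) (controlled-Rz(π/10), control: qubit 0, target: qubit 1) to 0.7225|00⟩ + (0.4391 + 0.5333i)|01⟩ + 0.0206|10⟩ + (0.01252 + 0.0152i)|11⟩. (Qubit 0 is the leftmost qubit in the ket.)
0.7225|00⟩ + (0.4391 + 0.5333i)|01⟩ + (0.02035 - 0.003223i)|10⟩ + (0.009988 + 0.01697i)|11⟩

C-Rz(π/10) leaves the control-|0⟩ kets |00⟩, |01⟩ unchanged and applies Rz(π/10) to qubit 1 on the control-|1⟩ pair (|10⟩, |11⟩).
Rz(π/10) = [[e^(−iθ/2), 0], [0, e^(iθ/2)]] with e^(±iθ/2) = cos(θ/2) ± i·sin(θ/2); θ = π/10, cos(θ/2) ≈ 0.987688, sin(θ/2) ≈ 0.156434.
With a = amp(|10⟩) = 0.0206 and b = amp(|11⟩) = (0.01252 + 0.0152i):
new amp(|10⟩) = (0.987688 - 0.156434i)·a = (0.02035 - 0.003223i)
new amp(|11⟩) = (0.987688 + 0.156434i)·b = (0.009988 + 0.01697i)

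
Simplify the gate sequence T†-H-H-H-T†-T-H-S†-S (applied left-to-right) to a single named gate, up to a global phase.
T†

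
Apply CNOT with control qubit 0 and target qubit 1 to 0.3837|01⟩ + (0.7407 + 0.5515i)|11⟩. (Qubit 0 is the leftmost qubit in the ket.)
0.3837|01⟩ + (0.7407 + 0.5515i)|10⟩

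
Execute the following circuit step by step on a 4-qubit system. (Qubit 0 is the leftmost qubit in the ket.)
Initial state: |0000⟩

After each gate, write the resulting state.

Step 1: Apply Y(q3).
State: i|0001⟩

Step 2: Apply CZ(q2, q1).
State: i|0001⟩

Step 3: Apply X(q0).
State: i|1001⟩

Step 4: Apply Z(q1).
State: i|1001⟩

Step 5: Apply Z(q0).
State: -i|1001⟩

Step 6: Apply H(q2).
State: -(1/√2)i|1001⟩ - (1/√2)i|1011⟩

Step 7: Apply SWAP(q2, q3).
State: -(1/√2)i|1010⟩ - (1/√2)i|1011⟩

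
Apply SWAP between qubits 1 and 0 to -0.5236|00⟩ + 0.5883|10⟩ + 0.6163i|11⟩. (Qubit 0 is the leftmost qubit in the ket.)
-0.5236|00⟩ + 0.5883|01⟩ + 0.6163i|11⟩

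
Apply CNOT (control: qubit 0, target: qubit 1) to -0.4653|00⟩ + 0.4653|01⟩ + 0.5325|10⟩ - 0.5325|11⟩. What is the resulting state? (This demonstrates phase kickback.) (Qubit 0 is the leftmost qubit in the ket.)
-0.4653|00⟩ + 0.4653|01⟩ - 0.5325|10⟩ + 0.5325|11⟩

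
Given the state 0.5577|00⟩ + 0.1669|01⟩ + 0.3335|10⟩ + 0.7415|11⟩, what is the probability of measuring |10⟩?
0.1112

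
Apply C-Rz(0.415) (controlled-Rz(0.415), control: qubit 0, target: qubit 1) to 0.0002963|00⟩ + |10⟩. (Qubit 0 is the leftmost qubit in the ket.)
0.0002963|00⟩ + (0.9785 - 0.206i)|10⟩

C-Rz(0.415) leaves the control-|0⟩ kets |00⟩, |01⟩ unchanged and applies Rz(0.415) to qubit 1 on the control-|1⟩ pair (|10⟩, |11⟩).
Rz(0.415) = [[e^(−iθ/2), 0], [0, e^(iθ/2)]] with e^(±iθ/2) = cos(θ/2) ± i·sin(θ/2); θ = 0.415, cos(θ/2) ≈ 0.978549, sin(θ/2) ≈ 0.206014.
With a = amp(|10⟩) = 1 and b = amp(|11⟩) = 0:
new amp(|10⟩) = (0.978549 - 0.206014i)·a = (0.9785 - 0.206i)
new amp(|11⟩) = (0.978549 + 0.206014i)·b = 0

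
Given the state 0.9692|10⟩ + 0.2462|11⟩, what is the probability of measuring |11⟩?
0.06061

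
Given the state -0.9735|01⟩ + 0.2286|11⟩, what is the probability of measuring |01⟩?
0.9477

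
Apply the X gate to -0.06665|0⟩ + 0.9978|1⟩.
0.9978|0⟩ - 0.06665|1⟩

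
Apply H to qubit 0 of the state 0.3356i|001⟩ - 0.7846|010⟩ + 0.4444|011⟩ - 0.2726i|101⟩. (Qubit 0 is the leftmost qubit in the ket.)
0.04455i|001⟩ - 0.5548|010⟩ + 0.3142|011⟩ + 0.4301i|101⟩ - 0.5548|110⟩ + 0.3142|111⟩

H on qubit 0 mixes each pair of kets that differ only in qubit 0: amplitudes (a, b) of (|…0…⟩, |…1…⟩) become ((a + b)/√2, (a − b)/√2). Kets absent from the input have amplitude 0.
(|001⟩, |101⟩): (a, b) = (0.3356i, -0.2726i) → (0.04455i, 0.4301i)
(|010⟩, |110⟩): (a, b) = (-0.7846, 0) → (-0.5548, -0.5548)
(|011⟩, |111⟩): (a, b) = (0.4444, 0) → (0.3142, 0.3142)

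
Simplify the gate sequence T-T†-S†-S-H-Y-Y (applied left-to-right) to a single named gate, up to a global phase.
H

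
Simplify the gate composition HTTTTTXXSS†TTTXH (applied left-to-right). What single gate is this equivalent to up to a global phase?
Z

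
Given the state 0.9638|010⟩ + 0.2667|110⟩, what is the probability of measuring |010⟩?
0.9289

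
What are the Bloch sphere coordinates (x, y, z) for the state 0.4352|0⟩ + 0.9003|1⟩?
(0.7836, 0, -0.6211)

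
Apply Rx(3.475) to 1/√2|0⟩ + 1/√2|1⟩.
(-0.1173 - 0.6973i)|0⟩ + (-0.1173 - 0.6973i)|1⟩

Rx(3.475) = [[cos(θ/2), −i·sin(θ/2)], [−i·sin(θ/2), cos(θ/2)]]; θ = 3.475, cos(θ/2) ≈ -0.165933, sin(θ/2) ≈ 0.986137.
With a = amp(|0⟩) = 1/√2 and b = amp(|1⟩) = 1/√2:
new amp(|0⟩) = (-0.165933)·a + (-0.986137i)·b = (-0.1173 - 0.6973i)
new amp(|1⟩) = (-0.986137i)·a + (-0.165933)·b = (-0.1173 - 0.6973i)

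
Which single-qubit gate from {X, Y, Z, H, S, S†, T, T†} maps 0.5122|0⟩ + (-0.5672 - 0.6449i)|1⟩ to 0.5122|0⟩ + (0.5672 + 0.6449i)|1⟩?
Z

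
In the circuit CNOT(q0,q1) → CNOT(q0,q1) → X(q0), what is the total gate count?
3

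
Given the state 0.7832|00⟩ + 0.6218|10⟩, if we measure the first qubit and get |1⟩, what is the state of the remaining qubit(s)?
|0⟩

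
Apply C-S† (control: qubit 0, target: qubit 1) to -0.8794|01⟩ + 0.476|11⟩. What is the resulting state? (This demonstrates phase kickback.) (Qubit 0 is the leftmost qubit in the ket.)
-0.8794|01⟩ - 0.476i|11⟩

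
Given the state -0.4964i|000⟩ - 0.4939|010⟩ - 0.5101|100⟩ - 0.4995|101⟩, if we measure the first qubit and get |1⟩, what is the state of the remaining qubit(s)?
-0.7145|00⟩ - 0.6996|01⟩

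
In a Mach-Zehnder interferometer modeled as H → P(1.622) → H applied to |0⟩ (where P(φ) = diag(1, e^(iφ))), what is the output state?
(0.4744 + 0.4993i)|0⟩ + (0.5256 - 0.4993i)|1⟩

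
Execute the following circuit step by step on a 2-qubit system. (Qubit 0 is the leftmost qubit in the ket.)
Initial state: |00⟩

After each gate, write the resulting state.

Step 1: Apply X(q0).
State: |10⟩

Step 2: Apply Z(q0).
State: -|10⟩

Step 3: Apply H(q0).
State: -1/√2|00⟩ + 1/√2|10⟩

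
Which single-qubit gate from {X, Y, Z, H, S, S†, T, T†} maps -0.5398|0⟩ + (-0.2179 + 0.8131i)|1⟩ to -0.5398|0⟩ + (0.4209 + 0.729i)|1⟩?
T†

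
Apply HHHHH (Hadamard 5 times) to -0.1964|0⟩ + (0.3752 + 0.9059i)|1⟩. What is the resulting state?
(0.1264 + 0.6406i)|0⟩ + (-0.4042 - 0.6406i)|1⟩

H² = I, so H^5 = H: a single Hadamard. With (a, b) = (-0.1964, (0.3752 + 0.9059i)), H gives ((a + b)/√2, (a − b)/√2) = ((0.1264 + 0.6406i), (-0.4042 - 0.6406i)).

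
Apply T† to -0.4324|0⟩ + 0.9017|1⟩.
-0.4324|0⟩ + (0.6376 - 0.6376i)|1⟩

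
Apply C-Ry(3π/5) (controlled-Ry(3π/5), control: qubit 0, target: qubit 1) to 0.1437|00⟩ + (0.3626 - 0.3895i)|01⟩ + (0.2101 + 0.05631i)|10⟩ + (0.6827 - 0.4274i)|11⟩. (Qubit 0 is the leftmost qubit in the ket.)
0.1437|00⟩ + (0.3626 - 0.3895i)|01⟩ + (-0.4288 + 0.3789i)|10⟩ + (0.5713 - 0.2057i)|11⟩

C-Ry(3π/5) leaves the control-|0⟩ kets |00⟩, |01⟩ unchanged and applies Ry(3π/5) to qubit 1 on the control-|1⟩ pair (|10⟩, |11⟩).
Ry(3π/5) = [[cos(θ/2), −sin(θ/2)], [sin(θ/2), cos(θ/2)]]; θ = 3π/5, cos(θ/2) ≈ 0.587785, sin(θ/2) ≈ 0.809017.
With a = amp(|10⟩) = (0.2101 + 0.05631i) and b = amp(|11⟩) = (0.6827 - 0.4274i):
new amp(|10⟩) = (0.587785)·a + (-0.809017)·b = (-0.4288 + 0.3789i)
new amp(|11⟩) = (0.809017)·a + (0.587785)·b = (0.5713 - 0.2057i)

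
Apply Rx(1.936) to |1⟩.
-0.8238i|0⟩ + 0.5669|1⟩

Rx(1.936) = [[cos(θ/2), −i·sin(θ/2)], [−i·sin(θ/2), cos(θ/2)]]; θ = 1.936, cos(θ/2) ≈ 0.566948, sin(θ/2) ≈ 0.823753.
With a = amp(|0⟩) = 0 and b = amp(|1⟩) = 1:
new amp(|0⟩) = (0.566948)·a + (-0.823753i)·b = -0.8238i
new amp(|1⟩) = (-0.823753i)·a + (0.566948)·b = 0.5669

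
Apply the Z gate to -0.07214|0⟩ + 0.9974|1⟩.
-0.07214|0⟩ - 0.9974|1⟩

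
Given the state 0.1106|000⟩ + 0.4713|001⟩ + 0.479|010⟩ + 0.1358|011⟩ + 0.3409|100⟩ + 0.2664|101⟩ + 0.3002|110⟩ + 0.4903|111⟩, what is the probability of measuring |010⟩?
0.2294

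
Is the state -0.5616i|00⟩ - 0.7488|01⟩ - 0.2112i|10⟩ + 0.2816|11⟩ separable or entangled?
Entangled

Writing the state as a|00⟩ + b|01⟩ + c|10⟩ + d|11⟩, it is a product state iff ad − bc = 0.
Here (a, b, c, d) = (-0.5616i, -0.7488, -0.2112i, 0.2816): ad − bc = (-0.5616i)(0.2816) − (-0.7488)(-0.2112i) = -0.3163i ≠ 0, so the state is entangled.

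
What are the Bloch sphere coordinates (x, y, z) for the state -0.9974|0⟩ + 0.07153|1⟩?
(-0.1427, 0, 0.9897)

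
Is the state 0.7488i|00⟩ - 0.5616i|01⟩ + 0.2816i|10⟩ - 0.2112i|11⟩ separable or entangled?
Separable

Writing the state as a|00⟩ + b|01⟩ + c|10⟩ + d|11⟩, it is a product state iff ad − bc = 0.
Here (a, b, c, d) = (0.7488i, -0.5616i, 0.2816i, -0.2112i): ad − bc = (0.7488i)(-0.2112i) − (-0.5616i)(0.2816i) = 0, so the state is separable.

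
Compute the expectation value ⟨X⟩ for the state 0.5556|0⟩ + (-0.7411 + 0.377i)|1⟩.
-0.8235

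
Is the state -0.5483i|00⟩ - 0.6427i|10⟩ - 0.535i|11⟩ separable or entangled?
Entangled

Writing the state as a|00⟩ + b|01⟩ + c|10⟩ + d|11⟩, it is a product state iff ad − bc = 0.
Here (a, b, c, d) = (-0.5483i, 0, -0.6427i, -0.535i): ad − bc = (-0.5483i)(-0.535i) − (0)(-0.6427i) = -0.2933 ≠ 0, so the state is entangled.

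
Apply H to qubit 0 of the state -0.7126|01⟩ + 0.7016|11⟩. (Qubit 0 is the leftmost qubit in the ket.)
-0.007778|01⟩ - |11⟩

H on qubit 0 mixes each pair of kets that differ only in qubit 0: amplitudes (a, b) of (|…0…⟩, |…1…⟩) become ((a + b)/√2, (a − b)/√2). Kets absent from the input have amplitude 0.
(|01⟩, |11⟩): (a, b) = (-0.7126, 0.7016) → (-0.007778, -1)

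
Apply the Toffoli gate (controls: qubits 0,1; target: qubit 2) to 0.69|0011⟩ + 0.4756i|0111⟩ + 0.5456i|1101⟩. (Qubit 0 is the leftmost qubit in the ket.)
0.69|0011⟩ + 0.4756i|0111⟩ + 0.5456i|1111⟩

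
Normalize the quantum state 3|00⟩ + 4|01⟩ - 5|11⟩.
0.4243|00⟩ + 0.5657|01⟩ - 1/√2|11⟩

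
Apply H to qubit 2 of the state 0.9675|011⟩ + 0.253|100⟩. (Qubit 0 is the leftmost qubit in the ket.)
0.6841|010⟩ - 0.6841|011⟩ + 0.1789|100⟩ + 0.1789|101⟩

H on qubit 2 mixes each pair of kets that differ only in qubit 2: amplitudes (a, b) of (|…0…⟩, |…1…⟩) become ((a + b)/√2, (a − b)/√2). Kets absent from the input have amplitude 0.
(|010⟩, |011⟩): (a, b) = (0, 0.9675) → (0.6841, -0.6841)
(|100⟩, |101⟩): (a, b) = (0.253, 0) → (0.1789, 0.1789)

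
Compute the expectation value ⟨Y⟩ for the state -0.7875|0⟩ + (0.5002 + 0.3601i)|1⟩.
-0.5672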